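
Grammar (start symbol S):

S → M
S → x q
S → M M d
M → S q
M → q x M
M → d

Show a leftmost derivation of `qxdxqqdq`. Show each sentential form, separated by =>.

S => M => qxM => qxSq => qxMMdq => qxdMdq => qxdSqdq => qxdxqqdq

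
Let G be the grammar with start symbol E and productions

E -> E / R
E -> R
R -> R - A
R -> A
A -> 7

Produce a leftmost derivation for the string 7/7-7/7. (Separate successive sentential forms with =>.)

E => E/R   [E -> E / R]
E/R => E/R/R   [E -> E / R]
E/R/R => R/R/R   [E -> R]
R/R/R => A/R/R   [R -> A]
A/R/R => 7/R/R   [A -> 7]
7/R/R => 7/R-A/R   [R -> R - A]
7/R-A/R => 7/A-A/R   [R -> A]
7/A-A/R => 7/7-A/R   [A -> 7]
7/7-A/R => 7/7-7/R   [A -> 7]
7/7-7/R => 7/7-7/A   [R -> A]
7/7-7/A => 7/7-7/7   [A -> 7]

E => E/R => E/R/R => R/R/R => A/R/R => 7/R/R => 7/R-A/R => 7/A-A/R => 7/7-A/R => 7/7-7/R => 7/7-7/A => 7/7-7/7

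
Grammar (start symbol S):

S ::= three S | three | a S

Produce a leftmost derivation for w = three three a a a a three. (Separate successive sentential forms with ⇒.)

S ⇒ three S   [S ::= three S]
three S ⇒ three three S   [S ::= three S]
three three S ⇒ three three a S   [S ::= a S]
three three a S ⇒ three three a a S   [S ::= a S]
three three a a S ⇒ three three a a a S   [S ::= a S]
three three a a a S ⇒ three three a a a a S   [S ::= a S]
three three a a a a S ⇒ three three a a a a three   [S ::= three]

S ⇒ three S ⇒ three three S ⇒ three three a S ⇒ three three a a S ⇒ three three a a a S ⇒ three three a a a a S ⇒ three three a a a a three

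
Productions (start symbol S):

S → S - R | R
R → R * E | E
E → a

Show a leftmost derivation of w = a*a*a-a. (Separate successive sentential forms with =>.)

S => S-R   [S → S - R]
S-R => R-R   [S → R]
R-R => R*E-R   [R → R * E]
R*E-R => R*E*E-R   [R → R * E]
R*E*E-R => E*E*E-R   [R → E]
E*E*E-R => a*E*E-R   [E → a]
a*E*E-R => a*a*E-R   [E → a]
a*a*E-R => a*a*a-R   [E → a]
a*a*a-R => a*a*a-E   [R → E]
a*a*a-E => a*a*a-a   [E → a]

S=>S-R=>R-R=>R*E-R=>R*E*E-R=>E*E*E-R=>a*E*E-R=>a*a*E-R=>a*a*a-R=>a*a*a-E=>a*a*a-a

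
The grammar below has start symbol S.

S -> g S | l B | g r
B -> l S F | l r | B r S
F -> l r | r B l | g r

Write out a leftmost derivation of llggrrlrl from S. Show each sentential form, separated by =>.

S => lB => llSF => llgSF => llggrF => llggrrBl => llggrrlrl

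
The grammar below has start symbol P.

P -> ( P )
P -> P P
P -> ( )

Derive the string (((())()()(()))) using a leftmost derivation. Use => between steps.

P => (P)   [P -> ( P )]
(P) => ((P))   [P -> ( P )]
((P)) => ((PP))   [P -> P P]
((PP)) => (((P)P))   [P -> ( P )]
(((P)P)) => (((())P))   [P -> ( )]
(((())P)) => (((())PP))   [P -> P P]
(((())PP)) => (((())PPP))   [P -> P P]
(((())PPP)) => (((())()PP))   [P -> ( )]
(((())()PP)) => (((())()()P))   [P -> ( )]
(((())()()P)) => (((())()()(P)))   [P -> ( P )]
(((())()()(P))) => (((())()()(())))   [P -> ( )]

P => (P) => ((P)) => ((PP)) => (((P)P)) => (((())P)) => (((())PP)) => (((())PPP)) => (((())()PP)) => (((())()()P)) => (((())()()(P))) => (((())()()(())))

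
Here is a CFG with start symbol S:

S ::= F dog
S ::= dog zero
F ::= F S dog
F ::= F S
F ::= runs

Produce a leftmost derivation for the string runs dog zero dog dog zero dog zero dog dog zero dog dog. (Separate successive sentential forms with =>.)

S => F dog => F S dog dog => F S dog S dog dog => F S S dog S dog dog => F S dog S S dog S dog dog => runs S dog S S dog S dog dog => runs dog zero dog S S dog S dog dog => runs dog zero dog dog zero S dog S dog dog => runs dog zero dog dog zero dog zero dog S dog dog => runs dog zero dog dog zero dog zero dog dog zero dog dog

S => F dog   [S ::= F dog]
F dog => F S dog dog   [F ::= F S dog]
F S dog dog => F S dog S dog dog   [F ::= F S dog]
F S dog S dog dog => F S S dog S dog dog   [F ::= F S]
F S S dog S dog dog => F S dog S S dog S dog dog   [F ::= F S dog]
F S dog S S dog S dog dog => runs S dog S S dog S dog dog   [F ::= runs]
runs S dog S S dog S dog dog => runs dog zero dog S S dog S dog dog   [S ::= dog zero]
runs dog zero dog S S dog S dog dog => runs dog zero dog dog zero S dog S dog dog   [S ::= dog zero]
runs dog zero dog dog zero S dog S dog dog => runs dog zero dog dog zero dog zero dog S dog dog   [S ::= dog zero]
runs dog zero dog dog zero dog zero dog S dog dog => runs dog zero dog dog zero dog zero dog dog zero dog dog   [S ::= dog zero]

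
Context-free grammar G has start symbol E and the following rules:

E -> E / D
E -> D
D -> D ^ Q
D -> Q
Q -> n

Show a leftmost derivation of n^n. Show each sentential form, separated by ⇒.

E ⇒ D ⇒ D^Q ⇒ Q^Q ⇒ n^Q ⇒ n^n

E ⇒ D   [E -> D]
D ⇒ D^Q   [D -> D ^ Q]
D^Q ⇒ Q^Q   [D -> Q]
Q^Q ⇒ n^Q   [Q -> n]
n^Q ⇒ n^n   [Q -> n]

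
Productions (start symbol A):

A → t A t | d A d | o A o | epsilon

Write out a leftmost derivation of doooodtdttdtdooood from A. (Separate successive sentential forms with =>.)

A => dAd => doAod => dooAood => doooAoood => dooooAooood => doooodAdooood => doooodtAtdooood => doooodtdAdtdooood => doooodtdtAtdtdooood => doooodtdttdtdooood

A => dAd   [A → d A d]
dAd => doAod   [A → o A o]
doAod => dooAood   [A → o A o]
dooAood => doooAoood   [A → o A o]
doooAoood => dooooAooood   [A → o A o]
dooooAooood => doooodAdooood   [A → d A d]
doooodAdooood => doooodtAtdooood   [A → t A t]
doooodtAtdooood => doooodtdAdtdooood   [A → d A d]
doooodtdAdtdooood => doooodtdtAtdtdooood   [A → t A t]
doooodtdtAtdtdooood => doooodtdttdtdooood   [A → epsilon]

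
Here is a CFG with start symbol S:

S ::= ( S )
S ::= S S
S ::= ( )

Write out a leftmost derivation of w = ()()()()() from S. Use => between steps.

S => SS => SSS => SSSS => ()SSS => ()()SS => ()()()S => ()()()SS => ()()()()S => ()()()()()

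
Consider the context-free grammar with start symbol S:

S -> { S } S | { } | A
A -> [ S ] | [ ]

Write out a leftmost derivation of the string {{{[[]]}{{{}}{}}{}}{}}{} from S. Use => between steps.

S => {S}S => {{S}S}S => {{{S}S}S}S => {{{A}S}S}S => {{{[S]}S}S}S => {{{[A]}S}S}S => {{{[[]]}S}S}S => {{{[[]]}{S}S}S}S => {{{[[]]}{{S}S}S}S}S => {{{[[]]}{{{}}S}S}S}S => {{{[[]]}{{{}}{}}S}S}S => {{{[[]]}{{{}}{}}{}}S}S => {{{[[]]}{{{}}{}}{}}{}}S => {{{[[]]}{{{}}{}}{}}{}}{}

S => {S}S   [S -> { S } S]
{S}S => {{S}S}S   [S -> { S } S]
{{S}S}S => {{{S}S}S}S   [S -> { S } S]
{{{S}S}S}S => {{{A}S}S}S   [S -> A]
{{{A}S}S}S => {{{[S]}S}S}S   [A -> [ S ]]
{{{[S]}S}S}S => {{{[A]}S}S}S   [S -> A]
{{{[A]}S}S}S => {{{[[]]}S}S}S   [A -> [ ]]
{{{[[]]}S}S}S => {{{[[]]}{S}S}S}S   [S -> { S } S]
{{{[[]]}{S}S}S}S => {{{[[]]}{{S}S}S}S}S   [S -> { S } S]
{{{[[]]}{{S}S}S}S}S => {{{[[]]}{{{}}S}S}S}S   [S -> { }]
{{{[[]]}{{{}}S}S}S}S => {{{[[]]}{{{}}{}}S}S}S   [S -> { }]
{{{[[]]}{{{}}{}}S}S}S => {{{[[]]}{{{}}{}}{}}S}S   [S -> { }]
{{{[[]]}{{{}}{}}{}}S}S => {{{[[]]}{{{}}{}}{}}{}}S   [S -> { }]
{{{[[]]}{{{}}{}}{}}{}}S => {{{[[]]}{{{}}{}}{}}{}}{}   [S -> { }]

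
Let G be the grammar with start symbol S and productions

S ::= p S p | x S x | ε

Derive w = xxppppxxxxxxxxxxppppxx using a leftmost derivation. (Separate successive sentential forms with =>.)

S => xSx => xxSxx => xxpSpxx => xxppSppxx => xxpppSpppxx => xxppppSppppxx => xxppppxSxppppxx => xxppppxxSxxppppxx => xxppppxxxSxxxppppxx => xxppppxxxxSxxxxppppxx => xxppppxxxxxSxxxxxppppxx => xxppppxxxxxxxxxxppppxx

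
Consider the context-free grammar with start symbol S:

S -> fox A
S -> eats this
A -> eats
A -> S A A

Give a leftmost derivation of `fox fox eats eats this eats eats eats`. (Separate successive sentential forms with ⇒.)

S ⇒ fox A ⇒ fox S A A ⇒ fox fox A A A ⇒ fox fox eats A A ⇒ fox fox eats S A A A ⇒ fox fox eats eats this A A A ⇒ fox fox eats eats this eats A A ⇒ fox fox eats eats this eats eats A ⇒ fox fox eats eats this eats eats eats

S ⇒ fox A   [S -> fox A]
fox A ⇒ fox S A A   [A -> S A A]
fox S A A ⇒ fox fox A A A   [S -> fox A]
fox fox A A A ⇒ fox fox eats A A   [A -> eats]
fox fox eats A A ⇒ fox fox eats S A A A   [A -> S A A]
fox fox eats S A A A ⇒ fox fox eats eats this A A A   [S -> eats this]
fox fox eats eats this A A A ⇒ fox fox eats eats this eats A A   [A -> eats]
fox fox eats eats this eats A A ⇒ fox fox eats eats this eats eats A   [A -> eats]
fox fox eats eats this eats eats A ⇒ fox fox eats eats this eats eats eats   [A -> eats]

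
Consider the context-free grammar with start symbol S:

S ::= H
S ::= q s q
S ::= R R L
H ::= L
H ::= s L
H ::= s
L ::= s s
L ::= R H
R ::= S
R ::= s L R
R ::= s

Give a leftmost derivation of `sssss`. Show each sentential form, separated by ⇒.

S ⇒ H   [S ::= H]
H ⇒ L   [H ::= L]
L ⇒ RH   [L ::= R H]
RH ⇒ sH   [R ::= s]
sH ⇒ ssL   [H ::= s L]
ssL ⇒ ssRH   [L ::= R H]
ssRH ⇒ sssH   [R ::= s]
sssH ⇒ sssL   [H ::= L]
sssL ⇒ sssss   [L ::= s s]

S⇒H⇒L⇒RH⇒sH⇒ssL⇒ssRH⇒sssH⇒sssL⇒sssss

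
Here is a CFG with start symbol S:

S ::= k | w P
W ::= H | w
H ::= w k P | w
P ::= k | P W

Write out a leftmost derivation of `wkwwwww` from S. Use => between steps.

S => wP => wPW => wPWW => wPWWW => wPWWWW => wPWWWWW => wkWWWWW => wkwWWWW => wkwwWWW => wkwwwWW => wkwwwwW => wkwwwww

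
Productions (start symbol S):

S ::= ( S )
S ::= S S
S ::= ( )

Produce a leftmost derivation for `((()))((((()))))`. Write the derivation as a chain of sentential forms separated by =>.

S=>SS=>(S)S=>((S))S=>((()))S=>((()))(S)=>((()))((S))=>((()))(((S)))=>((()))((((S))))=>((()))((((()))))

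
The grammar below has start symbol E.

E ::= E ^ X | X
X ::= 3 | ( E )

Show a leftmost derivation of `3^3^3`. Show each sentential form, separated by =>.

E=>E^X=>E^X^X=>X^X^X=>3^X^X=>3^3^X=>3^3^3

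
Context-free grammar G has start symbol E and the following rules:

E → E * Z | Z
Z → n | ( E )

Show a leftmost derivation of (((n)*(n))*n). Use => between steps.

E=>Z=>(E)=>(E*Z)=>(Z*Z)=>((E)*Z)=>((E*Z)*Z)=>((Z*Z)*Z)=>(((E)*Z)*Z)=>(((Z)*Z)*Z)=>(((n)*Z)*Z)=>(((n)*(E))*Z)=>(((n)*(Z))*Z)=>(((n)*(n))*Z)=>(((n)*(n))*n)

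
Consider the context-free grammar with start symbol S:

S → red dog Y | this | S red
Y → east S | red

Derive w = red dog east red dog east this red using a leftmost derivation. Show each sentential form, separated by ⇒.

S ⇒ red dog Y ⇒ red dog east S ⇒ red dog east S red ⇒ red dog east red dog Y red ⇒ red dog east red dog east S red ⇒ red dog east red dog east this red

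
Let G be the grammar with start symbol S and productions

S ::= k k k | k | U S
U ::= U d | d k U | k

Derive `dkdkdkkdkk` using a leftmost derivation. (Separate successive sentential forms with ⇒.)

S ⇒ US   [S ::= U S]
US ⇒ UdS   [U ::= U d]
UdS ⇒ dkUdS   [U ::= d k U]
dkUdS ⇒ dkdkUdS   [U ::= d k U]
dkdkUdS ⇒ dkdkdkUdS   [U ::= d k U]
dkdkdkUdS ⇒ dkdkdkkdS   [U ::= k]
dkdkdkkdS ⇒ dkdkdkkdUS   [S ::= U S]
dkdkdkkdUS ⇒ dkdkdkkdkS   [U ::= k]
dkdkdkkdkS ⇒ dkdkdkkdkk   [S ::= k]

S ⇒ US ⇒ UdS ⇒ dkUdS ⇒ dkdkUdS ⇒ dkdkdkUdS ⇒ dkdkdkkdS ⇒ dkdkdkkdUS ⇒ dkdkdkkdkS ⇒ dkdkdkkdkk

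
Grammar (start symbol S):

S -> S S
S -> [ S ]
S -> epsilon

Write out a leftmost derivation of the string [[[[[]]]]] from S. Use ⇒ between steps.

S ⇒ [S]   [S -> [ S ]]
[S] ⇒ [[S]]   [S -> [ S ]]
[[S]] ⇒ [[SS]]   [S -> S S]
[[SS]] ⇒ [[[S]S]]   [S -> [ S ]]
[[[S]S]] ⇒ [[[SS]S]]   [S -> S S]
[[[SS]S]] ⇒ [[[[S]S]S]]   [S -> [ S ]]
[[[[S]S]S]] ⇒ [[[[[S]]S]S]]   [S -> [ S ]]
[[[[[S]]S]S]] ⇒ [[[[[]]S]S]]   [S -> epsilon]
[[[[[]]S]S]] ⇒ [[[[[]]]S]]   [S -> epsilon]
[[[[[]]]S]] ⇒ [[[[[]]]]]   [S -> epsilon]

S ⇒ [S] ⇒ [[S]] ⇒ [[SS]] ⇒ [[[S]S]] ⇒ [[[SS]S]] ⇒ [[[[S]S]S]] ⇒ [[[[[S]]S]S]] ⇒ [[[[[]]S]S]] ⇒ [[[[[]]]S]] ⇒ [[[[[]]]]]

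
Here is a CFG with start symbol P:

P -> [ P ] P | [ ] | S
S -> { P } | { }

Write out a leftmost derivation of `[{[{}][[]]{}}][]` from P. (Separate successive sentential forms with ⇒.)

P ⇒ [P]P   [P -> [ P ] P]
[P]P ⇒ [S]P   [P -> S]
[S]P ⇒ [{P}]P   [S -> { P }]
[{P}]P ⇒ [{[P]P}]P   [P -> [ P ] P]
[{[P]P}]P ⇒ [{[S]P}]P   [P -> S]
[{[S]P}]P ⇒ [{[{}]P}]P   [S -> { }]
[{[{}]P}]P ⇒ [{[{}][P]P}]P   [P -> [ P ] P]
[{[{}][P]P}]P ⇒ [{[{}][[]]P}]P   [P -> [ ]]
[{[{}][[]]P}]P ⇒ [{[{}][[]]S}]P   [P -> S]
[{[{}][[]]S}]P ⇒ [{[{}][[]]{}}]P   [S -> { }]
[{[{}][[]]{}}]P ⇒ [{[{}][[]]{}}][]   [P -> [ ]]

P ⇒ [P]P ⇒ [S]P ⇒ [{P}]P ⇒ [{[P]P}]P ⇒ [{[S]P}]P ⇒ [{[{}]P}]P ⇒ [{[{}][P]P}]P ⇒ [{[{}][[]]P}]P ⇒ [{[{}][[]]S}]P ⇒ [{[{}][[]]{}}]P ⇒ [{[{}][[]]{}}][]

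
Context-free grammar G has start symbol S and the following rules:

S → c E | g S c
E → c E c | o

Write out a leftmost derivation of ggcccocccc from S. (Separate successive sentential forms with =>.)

S => gSc => ggScc => ggcEcc => ggccEccc => ggcccEcccc => ggcccocccc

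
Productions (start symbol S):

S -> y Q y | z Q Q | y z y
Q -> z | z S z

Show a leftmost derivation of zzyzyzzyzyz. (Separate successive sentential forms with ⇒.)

S ⇒ zQQ ⇒ zzSzQ ⇒ zzyQyzQ ⇒ zzyzyzQ ⇒ zzyzyzzSz ⇒ zzyzyzzyzyz

S ⇒ zQQ   [S -> z Q Q]
zQQ ⇒ zzSzQ   [Q -> z S z]
zzSzQ ⇒ zzyQyzQ   [S -> y Q y]
zzyQyzQ ⇒ zzyzyzQ   [Q -> z]
zzyzyzQ ⇒ zzyzyzzSz   [Q -> z S z]
zzyzyzzSz ⇒ zzyzyzzyzyz   [S -> y z y]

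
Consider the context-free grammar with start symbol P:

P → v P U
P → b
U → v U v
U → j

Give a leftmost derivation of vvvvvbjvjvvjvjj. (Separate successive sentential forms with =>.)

P => vPU   [P → v P U]
vPU => vvPUU   [P → v P U]
vvPUU => vvvPUUU   [P → v P U]
vvvPUUU => vvvvPUUUU   [P → v P U]
vvvvPUUUU => vvvvvPUUUUU   [P → v P U]
vvvvvPUUUUU => vvvvvbUUUUU   [P → b]
vvvvvbUUUUU => vvvvvbjUUUU   [U → j]
vvvvvbjUUUU => vvvvvbjvUvUUU   [U → v U v]
vvvvvbjvUvUUU => vvvvvbjvjvUUU   [U → j]
vvvvvbjvjvUUU => vvvvvbjvjvvUvUU   [U → v U v]
vvvvvbjvjvvUvUU => vvvvvbjvjvvjvUU   [U → j]
vvvvvbjvjvvjvUU => vvvvvbjvjvvjvjU   [U → j]
vvvvvbjvjvvjvjU => vvvvvbjvjvvjvjj   [U → j]

P => vPU => vvPUU => vvvPUUU => vvvvPUUUU => vvvvvPUUUUU => vvvvvbUUUUU => vvvvvbjUUUU => vvvvvbjvUvUUU => vvvvvbjvjvUUU => vvvvvbjvjvvUvUU => vvvvvbjvjvvjvUU => vvvvvbjvjvvjvjU => vvvvvbjvjvvjvjj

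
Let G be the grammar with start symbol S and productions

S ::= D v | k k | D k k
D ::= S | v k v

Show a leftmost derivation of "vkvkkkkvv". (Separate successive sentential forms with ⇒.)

S ⇒ Dv   [S ::= D v]
Dv ⇒ Sv   [D ::= S]
Sv ⇒ Dvv   [S ::= D v]
Dvv ⇒ Svv   [D ::= S]
Svv ⇒ Dkkvv   [S ::= D k k]
Dkkvv ⇒ Skkvv   [D ::= S]
Skkvv ⇒ Dkkkkvv   [S ::= D k k]
Dkkkkvv ⇒ vkvkkkkvv   [D ::= v k v]

S⇒Dv⇒Sv⇒Dvv⇒Svv⇒Dkkvv⇒Skkvv⇒Dkkkkvv⇒vkvkkkkvv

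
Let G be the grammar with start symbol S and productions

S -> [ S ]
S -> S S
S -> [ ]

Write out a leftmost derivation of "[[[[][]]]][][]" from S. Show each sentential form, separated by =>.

S => SS => SSS => [S]SS => [[S]]SS => [[[S]]]SS => [[[SS]]]SS => [[[[]S]]]SS => [[[[][]]]]SS => [[[[][]]]][]S => [[[[][]]]][][]

S => SS   [S -> S S]
SS => SSS   [S -> S S]
SSS => [S]SS   [S -> [ S ]]
[S]SS => [[S]]SS   [S -> [ S ]]
[[S]]SS => [[[S]]]SS   [S -> [ S ]]
[[[S]]]SS => [[[SS]]]SS   [S -> S S]
[[[SS]]]SS => [[[[]S]]]SS   [S -> [ ]]
[[[[]S]]]SS => [[[[][]]]]SS   [S -> [ ]]
[[[[][]]]]SS => [[[[][]]]][]S   [S -> [ ]]
[[[[][]]]][]S => [[[[][]]]][][]   [S -> [ ]]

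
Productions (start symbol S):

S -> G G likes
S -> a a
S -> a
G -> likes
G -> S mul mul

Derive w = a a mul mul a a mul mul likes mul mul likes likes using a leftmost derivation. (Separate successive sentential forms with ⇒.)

S ⇒ G G likes ⇒ S mul mul G likes ⇒ G G likes mul mul G likes ⇒ S mul mul G likes mul mul G likes ⇒ a a mul mul G likes mul mul G likes ⇒ a a mul mul S mul mul likes mul mul G likes ⇒ a a mul mul a a mul mul likes mul mul G likes ⇒ a a mul mul a a mul mul likes mul mul likes likes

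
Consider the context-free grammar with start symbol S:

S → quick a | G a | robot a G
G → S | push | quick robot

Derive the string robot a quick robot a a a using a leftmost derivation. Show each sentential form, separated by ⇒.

S ⇒ robot a G   [S → robot a G]
robot a G ⇒ robot a S   [G → S]
robot a S ⇒ robot a G a   [S → G a]
robot a G a ⇒ robot a S a   [G → S]
robot a S a ⇒ robot a G a a   [S → G a]
robot a G a a ⇒ robot a S a a   [G → S]
robot a S a a ⇒ robot a G a a a   [S → G a]
robot a G a a a ⇒ robot a quick robot a a a   [G → quick robot]

S ⇒ robot a G ⇒ robot a S ⇒ robot a G a ⇒ robot a S a ⇒ robot a G a a ⇒ robot a S a a ⇒ robot a G a a a ⇒ robot a quick robot a a a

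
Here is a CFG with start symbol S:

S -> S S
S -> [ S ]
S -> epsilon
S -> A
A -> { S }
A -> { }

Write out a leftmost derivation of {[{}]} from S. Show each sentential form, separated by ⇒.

S ⇒ A ⇒ {S} ⇒ {[S]} ⇒ {[A]} ⇒ {[{}]}

S ⇒ A   [S -> A]
A ⇒ {S}   [A -> { S }]
{S} ⇒ {[S]}   [S -> [ S ]]
{[S]} ⇒ {[A]}   [S -> A]
{[A]} ⇒ {[{}]}   [A -> { }]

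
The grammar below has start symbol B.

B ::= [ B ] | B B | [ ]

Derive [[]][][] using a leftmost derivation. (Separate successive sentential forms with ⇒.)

B⇒BB⇒BBB⇒[B]BB⇒[[]]BB⇒[[]][]B⇒[[]][][]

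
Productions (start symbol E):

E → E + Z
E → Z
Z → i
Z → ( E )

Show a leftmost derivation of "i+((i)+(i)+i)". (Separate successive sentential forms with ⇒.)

E ⇒ E+Z   [E → E + Z]
E+Z ⇒ Z+Z   [E → Z]
Z+Z ⇒ i+Z   [Z → i]
i+Z ⇒ i+(E)   [Z → ( E )]
i+(E) ⇒ i+(E+Z)   [E → E + Z]
i+(E+Z) ⇒ i+(E+Z+Z)   [E → E + Z]
i+(E+Z+Z) ⇒ i+(Z+Z+Z)   [E → Z]
i+(Z+Z+Z) ⇒ i+((E)+Z+Z)   [Z → ( E )]
i+((E)+Z+Z) ⇒ i+((Z)+Z+Z)   [E → Z]
i+((Z)+Z+Z) ⇒ i+((i)+Z+Z)   [Z → i]
i+((i)+Z+Z) ⇒ i+((i)+(E)+Z)   [Z → ( E )]
i+((i)+(E)+Z) ⇒ i+((i)+(Z)+Z)   [E → Z]
i+((i)+(Z)+Z) ⇒ i+((i)+(i)+Z)   [Z → i]
i+((i)+(i)+Z) ⇒ i+((i)+(i)+i)   [Z → i]

E⇒E+Z⇒Z+Z⇒i+Z⇒i+(E)⇒i+(E+Z)⇒i+(E+Z+Z)⇒i+(Z+Z+Z)⇒i+((E)+Z+Z)⇒i+((Z)+Z+Z)⇒i+((i)+Z+Z)⇒i+((i)+(E)+Z)⇒i+((i)+(Z)+Z)⇒i+((i)+(i)+Z)⇒i+((i)+(i)+i)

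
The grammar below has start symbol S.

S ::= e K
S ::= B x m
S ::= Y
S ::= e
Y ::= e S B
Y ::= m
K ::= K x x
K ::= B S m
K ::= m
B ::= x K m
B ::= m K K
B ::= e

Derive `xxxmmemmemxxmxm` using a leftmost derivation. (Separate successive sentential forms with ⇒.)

S ⇒ Bxm ⇒ xKmxm ⇒ xKxxmxm ⇒ xBSmxxmxm ⇒ xxKmSmxxmxm ⇒ xxBSmmSmxxmxm ⇒ xxxKmSmmSmxxmxm ⇒ xxxmmSmmSmxxmxm ⇒ xxxmmemmSmxxmxm ⇒ xxxmmemmemxxmxm

S ⇒ Bxm   [S ::= B x m]
Bxm ⇒ xKmxm   [B ::= x K m]
xKmxm ⇒ xKxxmxm   [K ::= K x x]
xKxxmxm ⇒ xBSmxxmxm   [K ::= B S m]
xBSmxxmxm ⇒ xxKmSmxxmxm   [B ::= x K m]
xxKmSmxxmxm ⇒ xxBSmmSmxxmxm   [K ::= B S m]
xxBSmmSmxxmxm ⇒ xxxKmSmmSmxxmxm   [B ::= x K m]
xxxKmSmmSmxxmxm ⇒ xxxmmSmmSmxxmxm   [K ::= m]
xxxmmSmmSmxxmxm ⇒ xxxmmemmSmxxmxm   [S ::= e]
xxxmmemmSmxxmxm ⇒ xxxmmemmemxxmxm   [S ::= e]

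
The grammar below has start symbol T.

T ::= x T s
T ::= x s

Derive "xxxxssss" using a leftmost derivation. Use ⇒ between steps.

T ⇒ xTs   [T ::= x T s]
xTs ⇒ xxTss   [T ::= x T s]
xxTss ⇒ xxxTsss   [T ::= x T s]
xxxTsss ⇒ xxxxssss   [T ::= x s]

T ⇒ xTs ⇒ xxTss ⇒ xxxTsss ⇒ xxxxssss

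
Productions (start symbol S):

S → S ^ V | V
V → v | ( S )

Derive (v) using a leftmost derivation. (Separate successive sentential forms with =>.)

S=>V=>(S)=>(V)=>(v)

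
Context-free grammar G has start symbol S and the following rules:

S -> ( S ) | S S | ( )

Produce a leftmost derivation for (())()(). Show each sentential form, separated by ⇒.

S ⇒ SS   [S -> S S]
SS ⇒ (S)S   [S -> ( S )]
(S)S ⇒ (())S   [S -> ( )]
(())S ⇒ (())SS   [S -> S S]
(())SS ⇒ (())()S   [S -> ( )]
(())()S ⇒ (())()()   [S -> ( )]

S ⇒ SS ⇒ (S)S ⇒ (())S ⇒ (())SS ⇒ (())()S ⇒ (())()()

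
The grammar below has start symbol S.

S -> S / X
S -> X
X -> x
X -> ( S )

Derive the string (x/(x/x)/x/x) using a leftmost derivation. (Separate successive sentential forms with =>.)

S => X   [S -> X]
X => (S)   [X -> ( S )]
(S) => (S/X)   [S -> S / X]
(S/X) => (S/X/X)   [S -> S / X]
(S/X/X) => (S/X/X/X)   [S -> S / X]
(S/X/X/X) => (X/X/X/X)   [S -> X]
(X/X/X/X) => (x/X/X/X)   [X -> x]
(x/X/X/X) => (x/(S)/X/X)   [X -> ( S )]
(x/(S)/X/X) => (x/(S/X)/X/X)   [S -> S / X]
(x/(S/X)/X/X) => (x/(X/X)/X/X)   [S -> X]
(x/(X/X)/X/X) => (x/(x/X)/X/X)   [X -> x]
(x/(x/X)/X/X) => (x/(x/x)/X/X)   [X -> x]
(x/(x/x)/X/X) => (x/(x/x)/x/X)   [X -> x]
(x/(x/x)/x/X) => (x/(x/x)/x/x)   [X -> x]

S => X => (S) => (S/X) => (S/X/X) => (S/X/X/X) => (X/X/X/X) => (x/X/X/X) => (x/(S)/X/X) => (x/(S/X)/X/X) => (x/(X/X)/X/X) => (x/(x/X)/X/X) => (x/(x/x)/X/X) => (x/(x/x)/x/X) => (x/(x/x)/x/x)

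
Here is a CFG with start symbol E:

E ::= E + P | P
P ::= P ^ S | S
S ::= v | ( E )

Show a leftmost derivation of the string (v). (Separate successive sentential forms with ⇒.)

E⇒P⇒S⇒(E)⇒(P)⇒(S)⇒(v)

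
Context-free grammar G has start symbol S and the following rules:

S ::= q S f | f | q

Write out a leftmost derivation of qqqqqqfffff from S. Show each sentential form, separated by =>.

S => qSf => qqSff => qqqSfff => qqqqSffff => qqqqqSfffff => qqqqqqfffff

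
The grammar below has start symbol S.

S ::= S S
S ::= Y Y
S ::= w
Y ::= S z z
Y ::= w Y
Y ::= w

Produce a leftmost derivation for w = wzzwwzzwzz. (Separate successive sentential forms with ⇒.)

S ⇒ YY ⇒ SzzY ⇒ wzzY ⇒ wzzSzz ⇒ wzzSSzz ⇒ wzzwSzz ⇒ wzzwYYzz ⇒ wzzwSzzYzz ⇒ wzzwwzzYzz ⇒ wzzwwzzwzz

S ⇒ YY   [S ::= Y Y]
YY ⇒ SzzY   [Y ::= S z z]
SzzY ⇒ wzzY   [S ::= w]
wzzY ⇒ wzzSzz   [Y ::= S z z]
wzzSzz ⇒ wzzSSzz   [S ::= S S]
wzzSSzz ⇒ wzzwSzz   [S ::= w]
wzzwSzz ⇒ wzzwYYzz   [S ::= Y Y]
wzzwYYzz ⇒ wzzwSzzYzz   [Y ::= S z z]
wzzwSzzYzz ⇒ wzzwwzzYzz   [S ::= w]
wzzwwzzYzz ⇒ wzzwwzzwzz   [Y ::= w]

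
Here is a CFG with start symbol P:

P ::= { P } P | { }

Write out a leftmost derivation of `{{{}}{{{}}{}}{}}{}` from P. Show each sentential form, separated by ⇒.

P ⇒ {P}P   [P ::= { P } P]
{P}P ⇒ {{P}P}P   [P ::= { P } P]
{{P}P}P ⇒ {{{}}P}P   [P ::= { }]
{{{}}P}P ⇒ {{{}}{P}P}P   [P ::= { P } P]
{{{}}{P}P}P ⇒ {{{}}{{P}P}P}P   [P ::= { P } P]
{{{}}{{P}P}P}P ⇒ {{{}}{{{}}P}P}P   [P ::= { }]
{{{}}{{{}}P}P}P ⇒ {{{}}{{{}}{}}P}P   [P ::= { }]
{{{}}{{{}}{}}P}P ⇒ {{{}}{{{}}{}}{}}P   [P ::= { }]
{{{}}{{{}}{}}{}}P ⇒ {{{}}{{{}}{}}{}}{}   [P ::= { }]

P ⇒ {P}P ⇒ {{P}P}P ⇒ {{{}}P}P ⇒ {{{}}{P}P}P ⇒ {{{}}{{P}P}P}P ⇒ {{{}}{{{}}P}P}P ⇒ {{{}}{{{}}{}}P}P ⇒ {{{}}{{{}}{}}{}}P ⇒ {{{}}{{{}}{}}{}}{}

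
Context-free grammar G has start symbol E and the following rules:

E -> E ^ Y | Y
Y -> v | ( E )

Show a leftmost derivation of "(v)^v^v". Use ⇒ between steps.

E ⇒ E^Y ⇒ E^Y^Y ⇒ Y^Y^Y ⇒ (E)^Y^Y ⇒ (Y)^Y^Y ⇒ (v)^Y^Y ⇒ (v)^v^Y ⇒ (v)^v^v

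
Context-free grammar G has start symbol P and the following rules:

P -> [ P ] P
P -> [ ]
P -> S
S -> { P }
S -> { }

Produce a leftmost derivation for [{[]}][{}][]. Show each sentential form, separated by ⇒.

P⇒[P]P⇒[S]P⇒[{P}]P⇒[{[]}]P⇒[{[]}][P]P⇒[{[]}][S]P⇒[{[]}][{}]P⇒[{[]}][{}][]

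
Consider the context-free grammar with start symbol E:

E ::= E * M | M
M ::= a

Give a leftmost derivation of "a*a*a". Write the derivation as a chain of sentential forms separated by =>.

E => E*M => E*M*M => M*M*M => a*M*M => a*a*M => a*a*a

E => E*M   [E ::= E * M]
E*M => E*M*M   [E ::= E * M]
E*M*M => M*M*M   [E ::= M]
M*M*M => a*M*M   [M ::= a]
a*M*M => a*a*M   [M ::= a]
a*a*M => a*a*a   [M ::= a]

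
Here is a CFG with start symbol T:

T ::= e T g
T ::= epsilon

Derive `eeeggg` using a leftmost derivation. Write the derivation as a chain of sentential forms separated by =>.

T => eTg   [T ::= e T g]
eTg => eeTgg   [T ::= e T g]
eeTgg => eeeTggg   [T ::= e T g]
eeeTggg => eeeggg   [T ::= epsilon]

T=>eTg=>eeTgg=>eeeTggg=>eeeggg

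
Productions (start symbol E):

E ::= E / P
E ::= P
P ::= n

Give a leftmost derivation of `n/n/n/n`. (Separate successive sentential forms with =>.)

E => E/P   [E ::= E / P]
E/P => E/P/P   [E ::= E / P]
E/P/P => E/P/P/P   [E ::= E / P]
E/P/P/P => P/P/P/P   [E ::= P]
P/P/P/P => n/P/P/P   [P ::= n]
n/P/P/P => n/n/P/P   [P ::= n]
n/n/P/P => n/n/n/P   [P ::= n]
n/n/n/P => n/n/n/n   [P ::= n]

E=>E/P=>E/P/P=>E/P/P/P=>P/P/P/P=>n/P/P/P=>n/n/P/P=>n/n/n/P=>n/n/n/n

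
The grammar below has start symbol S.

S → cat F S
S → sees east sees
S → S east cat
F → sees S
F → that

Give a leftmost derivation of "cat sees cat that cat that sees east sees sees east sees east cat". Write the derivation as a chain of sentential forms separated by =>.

S => cat F S => cat sees S S => cat sees cat F S S => cat sees cat that S S => cat sees cat that cat F S S => cat sees cat that cat that S S => cat sees cat that cat that sees east sees S => cat sees cat that cat that sees east sees S east cat => cat sees cat that cat that sees east sees sees east sees east cat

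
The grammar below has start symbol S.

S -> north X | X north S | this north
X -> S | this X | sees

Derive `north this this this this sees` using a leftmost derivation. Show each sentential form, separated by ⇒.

S ⇒ north X   [S -> north X]
north X ⇒ north this X   [X -> this X]
north this X ⇒ north this this X   [X -> this X]
north this this X ⇒ north this this this X   [X -> this X]
north this this this X ⇒ north this this this this X   [X -> this X]
north this this this this X ⇒ north this this this this sees   [X -> sees]

S ⇒ north X ⇒ north this X ⇒ north this this X ⇒ north this this this X ⇒ north this this this this X ⇒ north this this this this sees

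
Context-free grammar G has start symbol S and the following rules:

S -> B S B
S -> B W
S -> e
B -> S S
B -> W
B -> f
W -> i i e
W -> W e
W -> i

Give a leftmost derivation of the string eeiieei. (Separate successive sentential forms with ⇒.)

S ⇒ BW   [S -> B W]
BW ⇒ SSW   [B -> S S]
SSW ⇒ BWSW   [S -> B W]
BWSW ⇒ SSWSW   [B -> S S]
SSWSW ⇒ eSWSW   [S -> e]
eSWSW ⇒ eeWSW   [S -> e]
eeWSW ⇒ eeiieSW   [W -> i i e]
eeiieSW ⇒ eeiieeW   [S -> e]
eeiieeW ⇒ eeiieei   [W -> i]

S ⇒ BW ⇒ SSW ⇒ BWSW ⇒ SSWSW ⇒ eSWSW ⇒ eeWSW ⇒ eeiieSW ⇒ eeiieeW ⇒ eeiieei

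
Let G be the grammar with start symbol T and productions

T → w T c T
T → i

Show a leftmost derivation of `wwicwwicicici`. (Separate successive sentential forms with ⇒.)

T ⇒ wTcT   [T → w T c T]
wTcT ⇒ wwTcTcT   [T → w T c T]
wwTcTcT ⇒ wwicTcT   [T → i]
wwicTcT ⇒ wwicwTcTcT   [T → w T c T]
wwicwTcTcT ⇒ wwicwwTcTcTcT   [T → w T c T]
wwicwwTcTcTcT ⇒ wwicwwicTcTcT   [T → i]
wwicwwicTcTcT ⇒ wwicwwicicTcT   [T → i]
wwicwwicicTcT ⇒ wwicwwicicicT   [T → i]
wwicwwicicicT ⇒ wwicwwicicici   [T → i]

T⇒wTcT⇒wwTcTcT⇒wwicTcT⇒wwicwTcTcT⇒wwicwwTcTcTcT⇒wwicwwicTcTcT⇒wwicwwicicTcT⇒wwicwwicicicT⇒wwicwwicicici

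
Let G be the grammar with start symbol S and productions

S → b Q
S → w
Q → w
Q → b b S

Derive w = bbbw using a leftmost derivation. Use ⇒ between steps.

S ⇒ bQ ⇒ bbbS ⇒ bbbw

S ⇒ bQ   [S → b Q]
bQ ⇒ bbbS   [Q → b b S]
bbbS ⇒ bbbw   [S → w]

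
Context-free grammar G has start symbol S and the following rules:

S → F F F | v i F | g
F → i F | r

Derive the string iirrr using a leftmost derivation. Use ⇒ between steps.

S ⇒ FFF ⇒ iFFF ⇒ iiFFF ⇒ iirFF ⇒ iirrF ⇒ iirrr

S ⇒ FFF   [S → F F F]
FFF ⇒ iFFF   [F → i F]
iFFF ⇒ iiFFF   [F → i F]
iiFFF ⇒ iirFF   [F → r]
iirFF ⇒ iirrF   [F → r]
iirrF ⇒ iirrr   [F → r]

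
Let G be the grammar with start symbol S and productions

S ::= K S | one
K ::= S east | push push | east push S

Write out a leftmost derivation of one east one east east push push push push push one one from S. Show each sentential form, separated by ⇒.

S ⇒ K S ⇒ S east S ⇒ one east S ⇒ one east K S ⇒ one east S east S ⇒ one east one east S ⇒ one east one east K S ⇒ one east one east east push S S ⇒ one east one east east push K S S ⇒ one east one east east push push push S S ⇒ one east one east east push push push K S S ⇒ one east one east east push push push push push S S ⇒ one east one east east push push push push push one S ⇒ one east one east east push push push push push one one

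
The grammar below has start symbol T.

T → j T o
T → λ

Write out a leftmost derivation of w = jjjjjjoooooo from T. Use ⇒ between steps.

T ⇒ jTo ⇒ jjToo ⇒ jjjTooo ⇒ jjjjToooo ⇒ jjjjjTooooo ⇒ jjjjjjToooooo ⇒ jjjjjjoooooo

T ⇒ jTo   [T → j T o]
jTo ⇒ jjToo   [T → j T o]
jjToo ⇒ jjjTooo   [T → j T o]
jjjTooo ⇒ jjjjToooo   [T → j T o]
jjjjToooo ⇒ jjjjjTooooo   [T → j T o]
jjjjjTooooo ⇒ jjjjjjToooooo   [T → j T o]
jjjjjjToooooo ⇒ jjjjjjoooooo   [T → λ]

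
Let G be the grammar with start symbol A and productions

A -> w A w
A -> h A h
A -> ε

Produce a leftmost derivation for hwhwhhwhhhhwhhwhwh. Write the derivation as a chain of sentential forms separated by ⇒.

A ⇒ hAh   [A -> h A h]
hAh ⇒ hwAwh   [A -> w A w]
hwAwh ⇒ hwhAhwh   [A -> h A h]
hwhAhwh ⇒ hwhwAwhwh   [A -> w A w]
hwhwAwhwh ⇒ hwhwhAhwhwh   [A -> h A h]
hwhwhAhwhwh ⇒ hwhwhhAhhwhwh   [A -> h A h]
hwhwhhAhhwhwh ⇒ hwhwhhwAwhhwhwh   [A -> w A w]
hwhwhhwAwhhwhwh ⇒ hwhwhhwhAhwhhwhwh   [A -> h A h]
hwhwhhwhAhwhhwhwh ⇒ hwhwhhwhhAhhwhhwhwh   [A -> h A h]
hwhwhhwhhAhhwhhwhwh ⇒ hwhwhhwhhhhwhhwhwh   [A -> ε]

A⇒hAh⇒hwAwh⇒hwhAhwh⇒hwhwAwhwh⇒hwhwhAhwhwh⇒hwhwhhAhhwhwh⇒hwhwhhwAwhhwhwh⇒hwhwhhwhAhwhhwhwh⇒hwhwhhwhhAhhwhhwhwh⇒hwhwhhwhhhhwhhwhwh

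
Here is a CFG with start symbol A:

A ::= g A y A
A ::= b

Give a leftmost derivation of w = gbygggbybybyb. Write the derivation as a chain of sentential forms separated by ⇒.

A ⇒ gAyA   [A ::= g A y A]
gAyA ⇒ gbyA   [A ::= b]
gbyA ⇒ gbygAyA   [A ::= g A y A]
gbygAyA ⇒ gbyggAyAyA   [A ::= g A y A]
gbyggAyAyA ⇒ gbygggAyAyAyA   [A ::= g A y A]
gbygggAyAyAyA ⇒ gbygggbyAyAyA   [A ::= b]
gbygggbyAyAyA ⇒ gbygggbybyAyA   [A ::= b]
gbygggbybyAyA ⇒ gbygggbybybyA   [A ::= b]
gbygggbybybyA ⇒ gbygggbybybyb   [A ::= b]

A ⇒ gAyA ⇒ gbyA ⇒ gbygAyA ⇒ gbyggAyAyA ⇒ gbygggAyAyAyA ⇒ gbygggbyAyAyA ⇒ gbygggbybyAyA ⇒ gbygggbybybyA ⇒ gbygggbybybyb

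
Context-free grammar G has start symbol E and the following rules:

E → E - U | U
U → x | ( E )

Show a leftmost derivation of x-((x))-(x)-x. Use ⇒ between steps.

E⇒E-U⇒E-U-U⇒E-U-U-U⇒U-U-U-U⇒x-U-U-U⇒x-(E)-U-U⇒x-(U)-U-U⇒x-((E))-U-U⇒x-((U))-U-U⇒x-((x))-U-U⇒x-((x))-(E)-U⇒x-((x))-(U)-U⇒x-((x))-(x)-U⇒x-((x))-(x)-x

E ⇒ E-U   [E → E - U]
E-U ⇒ E-U-U   [E → E - U]
E-U-U ⇒ E-U-U-U   [E → E - U]
E-U-U-U ⇒ U-U-U-U   [E → U]
U-U-U-U ⇒ x-U-U-U   [U → x]
x-U-U-U ⇒ x-(E)-U-U   [U → ( E )]
x-(E)-U-U ⇒ x-(U)-U-U   [E → U]
x-(U)-U-U ⇒ x-((E))-U-U   [U → ( E )]
x-((E))-U-U ⇒ x-((U))-U-U   [E → U]
x-((U))-U-U ⇒ x-((x))-U-U   [U → x]
x-((x))-U-U ⇒ x-((x))-(E)-U   [U → ( E )]
x-((x))-(E)-U ⇒ x-((x))-(U)-U   [E → U]
x-((x))-(U)-U ⇒ x-((x))-(x)-U   [U → x]
x-((x))-(x)-U ⇒ x-((x))-(x)-x   [U → x]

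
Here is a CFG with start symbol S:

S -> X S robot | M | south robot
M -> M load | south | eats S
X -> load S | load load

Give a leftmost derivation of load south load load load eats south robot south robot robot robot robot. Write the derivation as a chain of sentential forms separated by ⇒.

S ⇒ X S robot ⇒ load S S robot ⇒ load M S robot ⇒ load south S robot ⇒ load south X S robot robot ⇒ load south load load S robot robot ⇒ load south load load X S robot robot robot ⇒ load south load load load S S robot robot robot ⇒ load south load load load M S robot robot robot ⇒ load south load load load eats S S robot robot robot ⇒ load south load load load eats south robot S robot robot robot ⇒ load south load load load eats south robot south robot robot robot robot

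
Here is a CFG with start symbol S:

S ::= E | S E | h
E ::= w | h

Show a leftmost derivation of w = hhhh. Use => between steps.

S => SE => SEE => SEEE => EEEE => hEEE => hhEE => hhhE => hhhh

S => SE   [S ::= S E]
SE => SEE   [S ::= S E]
SEE => SEEE   [S ::= S E]
SEEE => EEEE   [S ::= E]
EEEE => hEEE   [E ::= h]
hEEE => hhEE   [E ::= h]
hhEE => hhhE   [E ::= h]
hhhE => hhhh   [E ::= h]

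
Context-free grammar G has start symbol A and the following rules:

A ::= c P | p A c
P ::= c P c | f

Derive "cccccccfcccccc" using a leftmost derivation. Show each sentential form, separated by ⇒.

A ⇒ cP ⇒ ccPc ⇒ cccPcc ⇒ ccccPccc ⇒ cccccPcccc ⇒ ccccccPccccc ⇒ cccccccPcccccc ⇒ cccccccfcccccc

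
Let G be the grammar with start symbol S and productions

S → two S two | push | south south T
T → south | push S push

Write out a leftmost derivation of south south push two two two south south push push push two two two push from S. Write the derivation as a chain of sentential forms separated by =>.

S => south south T => south south push S push => south south push two S two push => south south push two two S two two push => south south push two two two S two two two push => south south push two two two south south T two two two push => south south push two two two south south push S push two two two push => south south push two two two south south push push push two two two push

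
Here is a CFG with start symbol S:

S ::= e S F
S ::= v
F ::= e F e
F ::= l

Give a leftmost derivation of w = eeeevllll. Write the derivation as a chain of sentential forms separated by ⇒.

S⇒eSF⇒eeSFF⇒eeeSFFF⇒eeeeSFFFF⇒eeeevFFFF⇒eeeevlFFF⇒eeeevllFF⇒eeeevlllF⇒eeeevllll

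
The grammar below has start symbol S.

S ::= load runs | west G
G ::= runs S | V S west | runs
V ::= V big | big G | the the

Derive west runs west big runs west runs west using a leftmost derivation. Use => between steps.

S => west G   [S ::= west G]
west G => west runs S   [G ::= runs S]
west runs S => west runs west G   [S ::= west G]
west runs west G => west runs west V S west   [G ::= V S west]
west runs west V S west => west runs west big G S west   [V ::= big G]
west runs west big G S west => west runs west big runs S west   [G ::= runs]
west runs west big runs S west => west runs west big runs west G west   [S ::= west G]
west runs west big runs west G west => west runs west big runs west runs west   [G ::= runs]

S => west G => west runs S => west runs west G => west runs west V S west => west runs west big G S west => west runs west big runs S west => west runs west big runs west G west => west runs west big runs west runs west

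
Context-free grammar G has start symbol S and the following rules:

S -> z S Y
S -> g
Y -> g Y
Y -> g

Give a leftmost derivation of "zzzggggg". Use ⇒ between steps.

S⇒zSY⇒zzSYY⇒zzzSYYY⇒zzzgYYY⇒zzzggYY⇒zzzgggY⇒zzzggggY⇒zzzggggg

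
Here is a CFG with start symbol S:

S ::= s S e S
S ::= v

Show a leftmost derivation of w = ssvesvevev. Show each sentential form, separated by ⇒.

S ⇒ sSeS   [S ::= s S e S]
sSeS ⇒ ssSeSeS   [S ::= s S e S]
ssSeSeS ⇒ ssveSeS   [S ::= v]
ssveSeS ⇒ ssvesSeSeS   [S ::= s S e S]
ssvesSeSeS ⇒ ssvesveSeS   [S ::= v]
ssvesveSeS ⇒ ssvesveveS   [S ::= v]
ssvesveveS ⇒ ssvesvevev   [S ::= v]

S ⇒ sSeS ⇒ ssSeSeS ⇒ ssveSeS ⇒ ssvesSeSeS ⇒ ssvesveSeS ⇒ ssvesveveS ⇒ ssvesvevev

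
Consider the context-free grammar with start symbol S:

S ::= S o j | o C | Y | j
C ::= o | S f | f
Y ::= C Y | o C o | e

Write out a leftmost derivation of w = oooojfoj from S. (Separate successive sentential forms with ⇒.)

S ⇒ Soj   [S ::= S o j]
Soj ⇒ oCoj   [S ::= o C]
oCoj ⇒ oSfoj   [C ::= S f]
oSfoj ⇒ oSojfoj   [S ::= S o j]
oSojfoj ⇒ ooCojfoj   [S ::= o C]
ooCojfoj ⇒ oooojfoj   [C ::= o]

S ⇒ Soj ⇒ oCoj ⇒ oSfoj ⇒ oSojfoj ⇒ ooCojfoj ⇒ oooojfoj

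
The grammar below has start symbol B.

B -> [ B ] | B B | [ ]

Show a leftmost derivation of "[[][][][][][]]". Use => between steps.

B => [B] => [BB] => [BBB] => [BBBB] => [BBBBB] => [[]BBBB] => [[]BBBBB] => [[][]BBBB] => [[][][]BBB] => [[][][][]BB] => [[][][][][]B] => [[][][][][][]]

B => [B]   [B -> [ B ]]
[B] => [BB]   [B -> B B]
[BB] => [BBB]   [B -> B B]
[BBB] => [BBBB]   [B -> B B]
[BBBB] => [BBBBB]   [B -> B B]
[BBBBB] => [[]BBBB]   [B -> [ ]]
[[]BBBB] => [[]BBBBB]   [B -> B B]
[[]BBBBB] => [[][]BBBB]   [B -> [ ]]
[[][]BBBB] => [[][][]BBB]   [B -> [ ]]
[[][][]BBB] => [[][][][]BB]   [B -> [ ]]
[[][][][]BB] => [[][][][][]B]   [B -> [ ]]
[[][][][][]B] => [[][][][][][]]   [B -> [ ]]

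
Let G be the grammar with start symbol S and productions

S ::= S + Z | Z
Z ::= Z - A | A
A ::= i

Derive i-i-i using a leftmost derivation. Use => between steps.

S => Z => Z-A => Z-A-A => A-A-A => i-A-A => i-i-A => i-i-i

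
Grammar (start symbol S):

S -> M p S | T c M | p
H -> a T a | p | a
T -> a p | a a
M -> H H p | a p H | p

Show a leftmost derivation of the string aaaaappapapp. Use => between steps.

S => MpS   [S -> M p S]
MpS => HHppS   [M -> H H p]
HHppS => aTaHppS   [H -> a T a]
aTaHppS => aaaaHppS   [T -> a a]
aaaaHppS => aaaaappS   [H -> a]
aaaaappS => aaaaappMpS   [S -> M p S]
aaaaappMpS => aaaaappapHpS   [M -> a p H]
aaaaappapHpS => aaaaappapapS   [H -> a]
aaaaappapapS => aaaaappapapp   [S -> p]

S => MpS => HHppS => aTaHppS => aaaaHppS => aaaaappS => aaaaappMpS => aaaaappapHpS => aaaaappapapS => aaaaappapapp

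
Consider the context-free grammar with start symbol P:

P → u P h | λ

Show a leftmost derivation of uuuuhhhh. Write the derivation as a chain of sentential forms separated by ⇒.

P ⇒ uPh ⇒ uuPhh ⇒ uuuPhhh ⇒ uuuuPhhhh ⇒ uuuuhhhh

P ⇒ uPh   [P → u P h]
uPh ⇒ uuPhh   [P → u P h]
uuPhh ⇒ uuuPhhh   [P → u P h]
uuuPhhh ⇒ uuuuPhhhh   [P → u P h]
uuuuPhhhh ⇒ uuuuhhhh   [P → λ]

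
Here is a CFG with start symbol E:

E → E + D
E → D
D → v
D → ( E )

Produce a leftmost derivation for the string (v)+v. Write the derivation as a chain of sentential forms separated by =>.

E => E+D   [E → E + D]
E+D => D+D   [E → D]
D+D => (E)+D   [D → ( E )]
(E)+D => (D)+D   [E → D]
(D)+D => (v)+D   [D → v]
(v)+D => (v)+v   [D → v]

E => E+D => D+D => (E)+D => (D)+D => (v)+D => (v)+v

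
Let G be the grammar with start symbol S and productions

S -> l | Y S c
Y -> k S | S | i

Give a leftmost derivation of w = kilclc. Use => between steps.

S => YSc => kSSc => kYScSc => kiScSc => kilcSc => kilclc

S => YSc   [S -> Y S c]
YSc => kSSc   [Y -> k S]
kSSc => kYScSc   [S -> Y S c]
kYScSc => kiScSc   [Y -> i]
kiScSc => kilcSc   [S -> l]
kilcSc => kilclc   [S -> l]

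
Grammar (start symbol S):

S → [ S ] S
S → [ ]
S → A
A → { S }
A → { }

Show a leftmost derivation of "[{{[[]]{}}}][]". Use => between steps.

S=>[S]S=>[A]S=>[{S}]S=>[{A}]S=>[{{S}}]S=>[{{[S]S}}]S=>[{{[[]]S}}]S=>[{{[[]]A}}]S=>[{{[[]]{}}}]S=>[{{[[]]{}}}][]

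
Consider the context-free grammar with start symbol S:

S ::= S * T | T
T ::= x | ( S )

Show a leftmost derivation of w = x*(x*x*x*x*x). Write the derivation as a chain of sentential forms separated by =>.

S=>S*T=>T*T=>x*T=>x*(S)=>x*(S*T)=>x*(S*T*T)=>x*(S*T*T*T)=>x*(S*T*T*T*T)=>x*(T*T*T*T*T)=>x*(x*T*T*T*T)=>x*(x*x*T*T*T)=>x*(x*x*x*T*T)=>x*(x*x*x*x*T)=>x*(x*x*x*x*x)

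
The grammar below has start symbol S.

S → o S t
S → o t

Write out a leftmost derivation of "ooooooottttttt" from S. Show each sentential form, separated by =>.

S => oSt => ooStt => oooSttt => ooooStttt => oooooSttttt => ooooooStttttt => ooooooottttttt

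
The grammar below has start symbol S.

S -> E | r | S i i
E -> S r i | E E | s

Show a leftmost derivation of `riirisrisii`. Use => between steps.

S => Sii => Eii => EEii => SriEii => EriEii => EEriEii => SriEriEii => SiiriEriEii => riiriEriEii => riirisriEii => riirisrisii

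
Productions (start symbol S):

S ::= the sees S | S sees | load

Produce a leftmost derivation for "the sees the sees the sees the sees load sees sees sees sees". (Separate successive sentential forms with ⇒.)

S ⇒ the sees S ⇒ the sees the sees S ⇒ the sees the sees the sees S ⇒ the sees the sees the sees S sees ⇒ the sees the sees the sees S sees sees ⇒ the sees the sees the sees S sees sees sees ⇒ the sees the sees the sees S sees sees sees sees ⇒ the sees the sees the sees the sees S sees sees sees sees ⇒ the sees the sees the sees the sees load sees sees sees sees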